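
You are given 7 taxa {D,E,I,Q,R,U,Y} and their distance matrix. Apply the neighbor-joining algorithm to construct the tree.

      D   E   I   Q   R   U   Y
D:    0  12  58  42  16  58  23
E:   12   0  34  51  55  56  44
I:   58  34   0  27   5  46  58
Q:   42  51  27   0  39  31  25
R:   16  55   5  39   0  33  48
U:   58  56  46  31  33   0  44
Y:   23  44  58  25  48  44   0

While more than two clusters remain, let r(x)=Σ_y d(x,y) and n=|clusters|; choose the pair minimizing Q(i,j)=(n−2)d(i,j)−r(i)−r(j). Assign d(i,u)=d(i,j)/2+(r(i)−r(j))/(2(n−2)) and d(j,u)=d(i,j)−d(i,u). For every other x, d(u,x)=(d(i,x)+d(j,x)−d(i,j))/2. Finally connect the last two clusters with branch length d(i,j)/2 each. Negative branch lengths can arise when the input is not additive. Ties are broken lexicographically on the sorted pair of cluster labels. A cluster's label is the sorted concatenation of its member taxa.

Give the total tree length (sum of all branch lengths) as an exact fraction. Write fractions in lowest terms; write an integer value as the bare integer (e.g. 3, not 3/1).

1. join D+E (d=12, Q=-401) ⇒ DE; edges |D|=17/10, |E|=103/10
  updated: d(DE,I)=40, d(DE,Q)=81/2, d(DE,R)=59/2, d(DE,U)=51, d(DE,Y)=55/2
2. join I+R (d=5, Q=-621/2) ⇒ IR; edges |I|=83/16, |R|=-3/16
  updated: d(DE,IR)=129/4, d(IR,Q)=61/2, d(IR,U)=37, d(IR,Y)=101/2
3. join DE+Y (d=55/2, Q=-863/4) ⇒ DEY; edges |DE|=347/24, |Y|=313/24
  updated: d(DEY,IR)=221/8, d(DEY,Q)=19, d(DEY,U)=135/4
4. join DEY+Q (d=19, Q=-983/8) ⇒ DEQY; edges |DEY|=303/32, |Q|=305/32
  updated: d(DEQY,IR)=313/16, d(DEQY,U)=183/8
5. join DEQY+IR (d=313/16, Q=-1271/16) ⇒ DEIQRY; edges |DEQY|=87/32, |IR|=539/32
  updated: d(DEIQRY,U)=645/32
6. join DEIQRY+U (d=645/32) ⇒ DEIQRUY; edges |DEIQRY|=645/64, |U|=645/64
final tree: (((((D:17/10,E:103/10):347/24,Y:313/24):303/32,Q:305/32):87/32,(I:83/16,R:-3/16):539/32):645/64,U:645/64)
total length: 3303/32

3303/32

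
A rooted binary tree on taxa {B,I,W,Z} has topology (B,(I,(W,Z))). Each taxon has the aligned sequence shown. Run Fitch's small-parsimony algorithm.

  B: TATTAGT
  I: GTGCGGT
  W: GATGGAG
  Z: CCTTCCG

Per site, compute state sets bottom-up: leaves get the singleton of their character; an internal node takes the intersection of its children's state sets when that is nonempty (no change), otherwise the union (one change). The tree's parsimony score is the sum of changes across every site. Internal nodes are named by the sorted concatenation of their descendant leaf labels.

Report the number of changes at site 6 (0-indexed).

1

WZ@0: {G} ∪ {C} = {C,G} (union, +1)
IWZ@0: {G} ∩ {C,G} = {G} (intersection, +0)
BIWZ@0: {T} ∪ {G} = {G,T} (union, +1)
WZ@1: {A} ∪ {C} = {A,C} (union, +1)
IWZ@1: {T} ∪ {A,C} = {A,C,T} (union, +1)
BIWZ@1: {A} ∩ {A,C,T} = {A} (intersection, +0)
WZ@2: {T} ∩ {T} = {T} (intersection, +0)
IWZ@2: {G} ∪ {T} = {G,T} (union, +1)
BIWZ@2: {T} ∩ {G,T} = {T} (intersection, +0)
WZ@3: {G} ∪ {T} = {G,T} (union, +1)
IWZ@3: {C} ∪ {G,T} = {C,G,T} (union, +1)
BIWZ@3: {T} ∩ {C,G,T} = {T} (intersection, +0)
WZ@4: {G} ∪ {C} = {C,G} (union, +1)
IWZ@4: {G} ∩ {C,G} = {G} (intersection, +0)
BIWZ@4: {A} ∪ {G} = {A,G} (union, +1)
WZ@5: {A} ∪ {C} = {A,C} (union, +1)
IWZ@5: {G} ∪ {A,C} = {A,C,G} (union, +1)
BIWZ@5: {G} ∩ {A,C,G} = {G} (intersection, +0)
WZ@6: {G} ∩ {G} = {G} (intersection, +0)
IWZ@6: {T} ∪ {G} = {G,T} (union, +1)
BIWZ@6: {T} ∩ {G,T} = {T} (intersection, +0)
per-site changes: [2, 2, 1, 2, 2, 2, 1]; total = 12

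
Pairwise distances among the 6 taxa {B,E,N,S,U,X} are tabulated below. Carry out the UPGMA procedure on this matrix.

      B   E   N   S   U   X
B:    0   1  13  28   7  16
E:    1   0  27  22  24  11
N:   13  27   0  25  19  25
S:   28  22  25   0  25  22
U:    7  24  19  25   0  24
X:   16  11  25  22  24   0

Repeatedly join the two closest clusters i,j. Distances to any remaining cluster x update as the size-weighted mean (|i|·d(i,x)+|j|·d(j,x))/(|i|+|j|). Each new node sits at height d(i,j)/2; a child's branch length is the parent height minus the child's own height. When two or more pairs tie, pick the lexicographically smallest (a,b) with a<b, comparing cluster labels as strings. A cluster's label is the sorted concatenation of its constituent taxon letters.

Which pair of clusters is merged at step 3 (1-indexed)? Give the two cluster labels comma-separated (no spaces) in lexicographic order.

step 1: merge (B,E) at d=1; branch lengths B→1/2, E→1/2; new cluster BE
  updated: d(BE,N)=20, d(BE,S)=25, d(BE,U)=31/2, d(BE,X)=27/2
step 2: merge (BE,X) at d=27/2; branch lengths BE→25/4, X→27/4; new cluster BEX
  updated: d(BEX,N)=65/3, d(BEX,S)=24, d(BEX,U)=55/3
step 3: merge (BEX,U) at d=55/3; branch lengths BEX→29/12, U→55/6; new cluster BEUX
  updated: d(BEUX,N)=21, d(BEUX,S)=97/4
step 4: merge (BEUX,N) at d=21; branch lengths BEUX→4/3, N→21/2; new cluster BENUX
  updated: d(BENUX,S)=122/5
step 5: merge (BENUX,S) at d=122/5; branch lengths BENUX→17/10, S→61/5; new cluster BENSUX
final tree: (((((B:1/2,E:1/2):25/4,X:27/4):29/12,U:55/6):4/3,N:21/2):17/10,S:61/5)
total length: 3079/60

BEX,U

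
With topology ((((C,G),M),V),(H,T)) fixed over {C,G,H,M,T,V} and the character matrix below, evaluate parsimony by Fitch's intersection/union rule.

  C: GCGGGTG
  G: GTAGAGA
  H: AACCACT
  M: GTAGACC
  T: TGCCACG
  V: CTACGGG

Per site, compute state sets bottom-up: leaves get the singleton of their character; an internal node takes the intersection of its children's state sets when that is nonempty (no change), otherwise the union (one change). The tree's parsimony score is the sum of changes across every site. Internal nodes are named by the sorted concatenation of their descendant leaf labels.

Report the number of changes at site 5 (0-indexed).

CG@0: {G} ∩ {G} = {G} (intersection, +0)
CGM@0: {G} ∩ {G} = {G} (intersection, +0)
CGMV@0: {G} ∪ {C} = {C,G} (union, +1)
HT@0: {A} ∪ {T} = {A,T} (union, +1)
CGHMTV@0: {C,G} ∪ {A,T} = {A,C,G,T} (union, +1)
CG@1: {C} ∪ {T} = {C,T} (union, +1)
CGM@1: {C,T} ∩ {T} = {T} (intersection, +0)
CGMV@1: {T} ∩ {T} = {T} (intersection, +0)
HT@1: {A} ∪ {G} = {A,G} (union, +1)
CGHMTV@1: {T} ∪ {A,G} = {A,G,T} (union, +1)
CG@2: {G} ∪ {A} = {A,G} (union, +1)
CGM@2: {A,G} ∩ {A} = {A} (intersection, +0)
CGMV@2: {A} ∩ {A} = {A} (intersection, +0)
HT@2: {C} ∩ {C} = {C} (intersection, +0)
CGHMTV@2: {A} ∪ {C} = {A,C} (union, +1)
CG@3: {G} ∩ {G} = {G} (intersection, +0)
CGM@3: {G} ∩ {G} = {G} (intersection, +0)
CGMV@3: {G} ∪ {C} = {C,G} (union, +1)
HT@3: {C} ∩ {C} = {C} (intersection, +0)
CGHMTV@3: {C,G} ∩ {C} = {C} (intersection, +0)
CG@4: {G} ∪ {A} = {A,G} (union, +1)
CGM@4: {A,G} ∩ {A} = {A} (intersection, +0)
CGMV@4: {A} ∪ {G} = {A,G} (union, +1)
HT@4: {A} ∩ {A} = {A} (intersection, +0)
CGHMTV@4: {A,G} ∩ {A} = {A} (intersection, +0)
CG@5: {T} ∪ {G} = {G,T} (union, +1)
CGM@5: {G,T} ∪ {C} = {C,G,T} (union, +1)
CGMV@5: {C,G,T} ∩ {G} = {G} (intersection, +0)
HT@5: {C} ∩ {C} = {C} (intersection, +0)
CGHMTV@5: {G} ∪ {C} = {C,G} (union, +1)
CG@6: {G} ∪ {A} = {A,G} (union, +1)
CGM@6: {A,G} ∪ {C} = {A,C,G} (union, +1)
CGMV@6: {A,C,G} ∩ {G} = {G} (intersection, +0)
HT@6: {T} ∪ {G} = {G,T} (union, +1)
CGHMTV@6: {G} ∩ {G,T} = {G} (intersection, +0)
per-site changes: [3, 3, 2, 1, 2, 3, 3]; total = 17

3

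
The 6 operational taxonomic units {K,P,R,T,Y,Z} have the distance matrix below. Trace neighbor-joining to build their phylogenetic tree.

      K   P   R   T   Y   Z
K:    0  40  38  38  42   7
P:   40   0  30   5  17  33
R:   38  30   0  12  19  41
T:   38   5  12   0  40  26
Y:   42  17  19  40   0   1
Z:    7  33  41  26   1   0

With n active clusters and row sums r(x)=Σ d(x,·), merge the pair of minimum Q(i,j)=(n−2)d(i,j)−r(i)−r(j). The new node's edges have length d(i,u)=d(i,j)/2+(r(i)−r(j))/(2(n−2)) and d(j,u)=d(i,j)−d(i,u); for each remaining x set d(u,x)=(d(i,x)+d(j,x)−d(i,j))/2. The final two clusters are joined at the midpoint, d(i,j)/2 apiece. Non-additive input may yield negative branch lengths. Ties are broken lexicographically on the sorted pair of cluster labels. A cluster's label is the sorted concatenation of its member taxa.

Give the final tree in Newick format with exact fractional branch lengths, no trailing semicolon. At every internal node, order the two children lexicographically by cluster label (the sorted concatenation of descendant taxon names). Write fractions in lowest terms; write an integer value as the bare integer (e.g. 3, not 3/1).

step 1: merge (K,Z) at d=7, Q=-245; branch lengths K→85/8, Z→-29/8; new cluster KZ
  updated: d(KZ,P)=33, d(KZ,R)=36, d(KZ,T)=57/2, d(KZ,Y)=18
step 2: merge (KZ,Y) at d=18, Q=-311/2; branch lengths KZ→151/12, Y→65/12; new cluster KYZ
  updated: d(KYZ,P)=16, d(KYZ,R)=37/2, d(KYZ,T)=101/4
step 3: merge (KYZ,R) at d=37/2, Q=-333/4; branch lengths KYZ→145/16, R→151/16; new cluster KRYZ
  updated: d(KRYZ,P)=55/4, d(KRYZ,T)=75/8
step 4: merge (KRYZ,P) at d=55/4, Q=-225/8; branch lengths KRYZ→145/16, P→75/16; new cluster KPRYZ
  updated: d(KPRYZ,T)=5/16
step 5: merge (KPRYZ,T) at d=5/16; branch lengths KPRYZ→5/32, T→5/32; new cluster KPRTYZ
final tree: (((((K:85/8,Z:-29/8):151/12,Y:65/12):145/16,R:151/16):145/16,P:75/16):5/32,T:5/32)
total length: 921/16

(((((K:85/8,Z:-29/8):151/12,Y:65/12):145/16,R:151/16):145/16,P:75/16):5/32,T:5/32)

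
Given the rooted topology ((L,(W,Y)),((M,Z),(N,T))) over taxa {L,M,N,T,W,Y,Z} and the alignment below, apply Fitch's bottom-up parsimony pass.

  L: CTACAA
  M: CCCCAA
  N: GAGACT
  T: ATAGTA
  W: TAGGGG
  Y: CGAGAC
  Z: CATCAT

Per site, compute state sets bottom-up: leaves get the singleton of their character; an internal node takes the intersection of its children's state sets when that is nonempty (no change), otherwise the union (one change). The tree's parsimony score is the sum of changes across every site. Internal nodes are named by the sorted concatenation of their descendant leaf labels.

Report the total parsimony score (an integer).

site 0, node WY: W={T} ∪ Y={C} → {C,T} (+1)
site 0, node LWY: L={C} ∩ WY={C,T} → {C} (+0)
site 0, node MZ: M={C} ∩ Z={C} → {C} (+0)
site 0, node NT: N={G} ∪ T={A} → {A,G} (+1)
site 0, node MNTZ: MZ={C} ∪ NT={A,G} → {A,C,G} (+1)
site 0, node LMNTWYZ: LWY={C} ∩ MNTZ={A,C,G} → {C} (+0)
site 1, node WY: W={A} ∪ Y={G} → {A,G} (+1)
site 1, node LWY: L={T} ∪ WY={A,G} → {A,G,T} (+1)
site 1, node MZ: M={C} ∪ Z={A} → {A,C} (+1)
site 1, node NT: N={A} ∪ T={T} → {A,T} (+1)
site 1, node MNTZ: MZ={A,C} ∩ NT={A,T} → {A} (+0)
site 1, node LMNTWYZ: LWY={A,G,T} ∩ MNTZ={A} → {A} (+0)
site 2, node WY: W={G} ∪ Y={A} → {A,G} (+1)
site 2, node LWY: L={A} ∩ WY={A,G} → {A} (+0)
site 2, node MZ: M={C} ∪ Z={T} → {C,T} (+1)
site 2, node NT: N={G} ∪ T={A} → {A,G} (+1)
site 2, node MNTZ: MZ={C,T} ∪ NT={A,G} → {A,C,G,T} (+1)
site 2, node LMNTWYZ: LWY={A} ∩ MNTZ={A,C,G,T} → {A} (+0)
site 3, node WY: W={G} ∩ Y={G} → {G} (+0)
site 3, node LWY: L={C} ∪ WY={G} → {C,G} (+1)
site 3, node MZ: M={C} ∩ Z={C} → {C} (+0)
site 3, node NT: N={A} ∪ T={G} → {A,G} (+1)
site 3, node MNTZ: MZ={C} ∪ NT={A,G} → {A,C,G} (+1)
site 3, node LMNTWYZ: LWY={C,G} ∩ MNTZ={A,C,G} → {C,G} (+0)
site 4, node WY: W={G} ∪ Y={A} → {A,G} (+1)
site 4, node LWY: L={A} ∩ WY={A,G} → {A} (+0)
site 4, node MZ: M={A} ∩ Z={A} → {A} (+0)
site 4, node NT: N={C} ∪ T={T} → {C,T} (+1)
site 4, node MNTZ: MZ={A} ∪ NT={C,T} → {A,C,T} (+1)
site 4, node LMNTWYZ: LWY={A} ∩ MNTZ={A,C,T} → {A} (+0)
site 5, node WY: W={G} ∪ Y={C} → {C,G} (+1)
site 5, node LWY: L={A} ∪ WY={C,G} → {A,C,G} (+1)
site 5, node MZ: M={A} ∪ Z={T} → {A,T} (+1)
site 5, node NT: N={T} ∪ T={A} → {A,T} (+1)
site 5, node MNTZ: MZ={A,T} ∩ NT={A,T} → {A,T} (+0)
site 5, node LMNTWYZ: LWY={A,C,G} ∩ MNTZ={A,T} → {A} (+0)
per-site changes: [3, 4, 4, 3, 3, 4]; total = 21

21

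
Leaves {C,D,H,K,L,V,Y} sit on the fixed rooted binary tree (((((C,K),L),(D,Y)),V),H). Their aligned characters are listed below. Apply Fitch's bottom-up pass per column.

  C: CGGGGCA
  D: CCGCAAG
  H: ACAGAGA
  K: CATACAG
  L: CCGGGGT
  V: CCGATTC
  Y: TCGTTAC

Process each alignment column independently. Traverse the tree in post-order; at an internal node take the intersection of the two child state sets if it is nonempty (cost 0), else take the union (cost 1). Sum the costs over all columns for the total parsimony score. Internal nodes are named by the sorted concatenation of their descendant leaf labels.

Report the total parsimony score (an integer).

23

site 0, node CK: C={C} ∩ K={C} → {C} (+0)
site 0, node CKL: CK={C} ∩ L={C} → {C} (+0)
site 0, node DY: D={C} ∪ Y={T} → {C,T} (+1)
site 0, node CDKLY: CKL={C} ∩ DY={C,T} → {C} (+0)
site 0, node CDKLVY: CDKLY={C} ∩ V={C} → {C} (+0)
site 0, node CDHKLVY: CDKLVY={C} ∪ H={A} → {A,C} (+1)
site 1, node CK: C={G} ∪ K={A} → {A,G} (+1)
site 1, node CKL: CK={A,G} ∪ L={C} → {A,C,G} (+1)
site 1, node DY: D={C} ∩ Y={C} → {C} (+0)
site 1, node CDKLY: CKL={A,C,G} ∩ DY={C} → {C} (+0)
site 1, node CDKLVY: CDKLY={C} ∩ V={C} → {C} (+0)
site 1, node CDHKLVY: CDKLVY={C} ∩ H={C} → {C} (+0)
site 2, node CK: C={G} ∪ K={T} → {G,T} (+1)
site 2, node CKL: CK={G,T} ∩ L={G} → {G} (+0)
site 2, node DY: D={G} ∩ Y={G} → {G} (+0)
site 2, node CDKLY: CKL={G} ∩ DY={G} → {G} (+0)
site 2, node CDKLVY: CDKLY={G} ∩ V={G} → {G} (+0)
site 2, node CDHKLVY: CDKLVY={G} ∪ H={A} → {A,G} (+1)
site 3, node CK: C={G} ∪ K={A} → {A,G} (+1)
site 3, node CKL: CK={A,G} ∩ L={G} → {G} (+0)
site 3, node DY: D={C} ∪ Y={T} → {C,T} (+1)
site 3, node CDKLY: CKL={G} ∪ DY={C,T} → {C,G,T} (+1)
site 3, node CDKLVY: CDKLY={C,G,T} ∪ V={A} → {A,C,G,T} (+1)
site 3, node CDHKLVY: CDKLVY={A,C,G,T} ∩ H={G} → {G} (+0)
site 4, node CK: C={G} ∪ K={C} → {C,G} (+1)
site 4, node CKL: CK={C,G} ∩ L={G} → {G} (+0)
site 4, node DY: D={A} ∪ Y={T} → {A,T} (+1)
site 4, node CDKLY: CKL={G} ∪ DY={A,T} → {A,G,T} (+1)
site 4, node CDKLVY: CDKLY={A,G,T} ∩ V={T} → {T} (+0)
site 4, node CDHKLVY: CDKLVY={T} ∪ H={A} → {A,T} (+1)
site 5, node CK: C={C} ∪ K={A} → {A,C} (+1)
site 5, node CKL: CK={A,C} ∪ L={G} → {A,C,G} (+1)
site 5, node DY: D={A} ∩ Y={A} → {A} (+0)
site 5, node CDKLY: CKL={A,C,G} ∩ DY={A} → {A} (+0)
site 5, node CDKLVY: CDKLY={A} ∪ V={T} → {A,T} (+1)
site 5, node CDHKLVY: CDKLVY={A,T} ∪ H={G} → {A,G,T} (+1)
site 6, node CK: C={A} ∪ K={G} → {A,G} (+1)
site 6, node CKL: CK={A,G} ∪ L={T} → {A,G,T} (+1)
site 6, node DY: D={G} ∪ Y={C} → {C,G} (+1)
site 6, node CDKLY: CKL={A,G,T} ∩ DY={C,G} → {G} (+0)
site 6, node CDKLVY: CDKLY={G} ∪ V={C} → {C,G} (+1)
site 6, node CDHKLVY: CDKLVY={C,G} ∪ H={A} → {A,C,G} (+1)
per-site changes: [2, 2, 2, 4, 4, 4, 5]; total = 23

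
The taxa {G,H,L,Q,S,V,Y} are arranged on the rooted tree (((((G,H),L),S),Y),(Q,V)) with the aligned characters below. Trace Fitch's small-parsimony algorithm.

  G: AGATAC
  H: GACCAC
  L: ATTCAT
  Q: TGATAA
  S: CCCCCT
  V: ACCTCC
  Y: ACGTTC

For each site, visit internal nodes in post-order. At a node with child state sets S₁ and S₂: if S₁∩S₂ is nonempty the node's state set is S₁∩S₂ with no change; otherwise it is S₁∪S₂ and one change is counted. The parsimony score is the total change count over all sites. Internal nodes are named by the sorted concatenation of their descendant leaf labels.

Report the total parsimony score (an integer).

19

site 0, node GH: G={A} ∪ H={G} → {A,G} (+1)
site 0, node GHL: GH={A,G} ∩ L={A} → {A} (+0)
site 0, node GHLS: GHL={A} ∪ S={C} → {A,C} (+1)
site 0, node GHLSY: GHLS={A,C} ∩ Y={A} → {A} (+0)
site 0, node QV: Q={T} ∪ V={A} → {A,T} (+1)
site 0, node GHLQSVY: GHLSY={A} ∩ QV={A,T} → {A} (+0)
site 1, node GH: G={G} ∪ H={A} → {A,G} (+1)
site 1, node GHL: GH={A,G} ∪ L={T} → {A,G,T} (+1)
site 1, node GHLS: GHL={A,G,T} ∪ S={C} → {A,C,G,T} (+1)
site 1, node GHLSY: GHLS={A,C,G,T} ∩ Y={C} → {C} (+0)
site 1, node QV: Q={G} ∪ V={C} → {C,G} (+1)
site 1, node GHLQSVY: GHLSY={C} ∩ QV={C,G} → {C} (+0)
site 2, node GH: G={A} ∪ H={C} → {A,C} (+1)
site 2, node GHL: GH={A,C} ∪ L={T} → {A,C,T} (+1)
site 2, node GHLS: GHL={A,C,T} ∩ S={C} → {C} (+0)
site 2, node GHLSY: GHLS={C} ∪ Y={G} → {C,G} (+1)
site 2, node QV: Q={A} ∪ V={C} → {A,C} (+1)
site 2, node GHLQSVY: GHLSY={C,G} ∩ QV={A,C} → {C} (+0)
site 3, node GH: G={T} ∪ H={C} → {C,T} (+1)
site 3, node GHL: GH={C,T} ∩ L={C} → {C} (+0)
site 3, node GHLS: GHL={C} ∩ S={C} → {C} (+0)
site 3, node GHLSY: GHLS={C} ∪ Y={T} → {C,T} (+1)
site 3, node QV: Q={T} ∩ V={T} → {T} (+0)
site 3, node GHLQSVY: GHLSY={C,T} ∩ QV={T} → {T} (+0)
site 4, node GH: G={A} ∩ H={A} → {A} (+0)
site 4, node GHL: GH={A} ∩ L={A} → {A} (+0)
site 4, node GHLS: GHL={A} ∪ S={C} → {A,C} (+1)
site 4, node GHLSY: GHLS={A,C} ∪ Y={T} → {A,C,T} (+1)
site 4, node QV: Q={A} ∪ V={C} → {A,C} (+1)
site 4, node GHLQSVY: GHLSY={A,C,T} ∩ QV={A,C} → {A,C} (+0)
site 5, node GH: G={C} ∩ H={C} → {C} (+0)
site 5, node GHL: GH={C} ∪ L={T} → {C,T} (+1)
site 5, node GHLS: GHL={C,T} ∩ S={T} → {T} (+0)
site 5, node GHLSY: GHLS={T} ∪ Y={C} → {C,T} (+1)
site 5, node QV: Q={A} ∪ V={C} → {A,C} (+1)
site 5, node GHLQSVY: GHLSY={C,T} ∩ QV={A,C} → {C} (+0)
per-site changes: [3, 4, 4, 2, 3, 3]; total = 19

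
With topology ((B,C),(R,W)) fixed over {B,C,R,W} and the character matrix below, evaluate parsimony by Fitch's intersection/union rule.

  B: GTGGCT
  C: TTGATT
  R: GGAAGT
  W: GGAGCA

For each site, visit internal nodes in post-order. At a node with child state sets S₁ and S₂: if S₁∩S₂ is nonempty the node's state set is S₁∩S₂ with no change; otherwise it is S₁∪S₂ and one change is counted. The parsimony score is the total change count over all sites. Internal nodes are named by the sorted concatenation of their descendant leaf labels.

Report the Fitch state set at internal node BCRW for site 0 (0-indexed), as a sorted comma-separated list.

BC@0: {G} ∪ {T} = {G,T} (union, +1)
RW@0: {G} ∩ {G} = {G} (intersection, +0)
BCRW@0: {G,T} ∩ {G} = {G} (intersection, +0)
BC@1: {T} ∩ {T} = {T} (intersection, +0)
RW@1: {G} ∩ {G} = {G} (intersection, +0)
BCRW@1: {T} ∪ {G} = {G,T} (union, +1)
BC@2: {G} ∩ {G} = {G} (intersection, +0)
RW@2: {A} ∩ {A} = {A} (intersection, +0)
BCRW@2: {G} ∪ {A} = {A,G} (union, +1)
BC@3: {G} ∪ {A} = {A,G} (union, +1)
RW@3: {A} ∪ {G} = {A,G} (union, +1)
BCRW@3: {A,G} ∩ {A,G} = {A,G} (intersection, +0)
BC@4: {C} ∪ {T} = {C,T} (union, +1)
RW@4: {G} ∪ {C} = {C,G} (union, +1)
BCRW@4: {C,T} ∩ {C,G} = {C} (intersection, +0)
BC@5: {T} ∩ {T} = {T} (intersection, +0)
RW@5: {T} ∪ {A} = {A,T} (union, +1)
BCRW@5: {T} ∩ {A,T} = {T} (intersection, +0)
per-site changes: [1, 1, 1, 2, 2, 1]; total = 8

G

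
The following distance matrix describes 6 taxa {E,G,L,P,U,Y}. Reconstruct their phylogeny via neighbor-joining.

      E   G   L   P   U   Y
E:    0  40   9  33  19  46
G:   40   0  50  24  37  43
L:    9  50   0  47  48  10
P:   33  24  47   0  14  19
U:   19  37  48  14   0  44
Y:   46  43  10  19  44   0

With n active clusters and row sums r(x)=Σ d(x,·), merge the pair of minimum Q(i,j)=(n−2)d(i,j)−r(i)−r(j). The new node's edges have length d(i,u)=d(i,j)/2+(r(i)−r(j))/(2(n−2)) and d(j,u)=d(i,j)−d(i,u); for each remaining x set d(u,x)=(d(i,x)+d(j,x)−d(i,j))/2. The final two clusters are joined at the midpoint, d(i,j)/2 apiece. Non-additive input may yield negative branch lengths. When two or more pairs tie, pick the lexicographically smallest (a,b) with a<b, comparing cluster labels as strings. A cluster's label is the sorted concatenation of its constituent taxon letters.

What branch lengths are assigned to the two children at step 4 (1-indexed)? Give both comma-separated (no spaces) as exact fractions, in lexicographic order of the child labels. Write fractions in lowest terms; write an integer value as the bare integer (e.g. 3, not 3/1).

iteration 1: select L,Y (d=10, Q=-286); attach at lengths (21/4, 19/4); label the merged cluster LY
  updated: d(E,LY)=45/2, d(G,LY)=83/2, d(LY,P)=28, d(LY,U)=41
iteration 2: select E,LY (d=45/2, Q=-180); attach at lengths (49/6, 43/3); label the merged cluster ELY
  updated: d(ELY,G)=59/2, d(ELY,P)=77/4, d(ELY,U)=75/4
iteration 3: select ELY,U (d=75/4, Q=-399/4); attach at lengths (141/16, 159/16); label the merged cluster ELUY
  updated: d(ELUY,G)=191/8, d(ELUY,P)=29/4
iteration 4: select ELUY,G (d=191/8, Q=-441/8); attach at lengths (57/16, 325/16); label the merged cluster EGLUY
  updated: d(EGLUY,P)=59/16
iteration 5: select EGLUY,P (d=59/16); attach at lengths (59/32, 59/32); label the merged cluster EGLPUY
final tree: ((((E:49/6,(L:21/4,Y:19/4):43/3):141/16,U:159/16):57/16,G:325/16):59/32,P:59/32)
total length: 1261/16

57/16,325/16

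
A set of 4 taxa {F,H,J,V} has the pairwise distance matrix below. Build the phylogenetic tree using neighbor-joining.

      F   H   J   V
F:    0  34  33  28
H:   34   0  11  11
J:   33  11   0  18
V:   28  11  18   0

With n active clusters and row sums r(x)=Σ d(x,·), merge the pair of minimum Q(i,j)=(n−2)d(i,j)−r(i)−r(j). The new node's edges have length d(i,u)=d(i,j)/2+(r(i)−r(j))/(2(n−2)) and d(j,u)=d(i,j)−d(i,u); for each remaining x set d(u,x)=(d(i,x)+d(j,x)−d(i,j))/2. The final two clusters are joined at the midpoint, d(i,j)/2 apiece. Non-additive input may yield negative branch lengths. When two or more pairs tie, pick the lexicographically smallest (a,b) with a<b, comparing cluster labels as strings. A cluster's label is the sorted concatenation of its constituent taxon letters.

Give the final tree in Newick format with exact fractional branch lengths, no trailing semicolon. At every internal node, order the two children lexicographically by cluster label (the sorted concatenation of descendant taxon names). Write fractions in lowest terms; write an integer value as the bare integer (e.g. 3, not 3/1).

step 1: merge (F,V) at d=28, Q=-96; branch lengths F→47/2, V→9/2; new cluster FV
  updated: d(FV,H)=17/2, d(FV,J)=23/2
step 2: merge (FV,H) at d=17/2, Q=-31; branch lengths FV→9/2, H→4; new cluster FHV
  updated: d(FHV,J)=7
step 3: merge (FHV,J) at d=7; branch lengths FHV→7/2, J→7/2; new cluster FHJV
final tree: (((F:47/2,V:9/2):9/2,H:4):7/2,J:7/2)
total length: 87/2

(((F:47/2,V:9/2):9/2,H:4):7/2,J:7/2)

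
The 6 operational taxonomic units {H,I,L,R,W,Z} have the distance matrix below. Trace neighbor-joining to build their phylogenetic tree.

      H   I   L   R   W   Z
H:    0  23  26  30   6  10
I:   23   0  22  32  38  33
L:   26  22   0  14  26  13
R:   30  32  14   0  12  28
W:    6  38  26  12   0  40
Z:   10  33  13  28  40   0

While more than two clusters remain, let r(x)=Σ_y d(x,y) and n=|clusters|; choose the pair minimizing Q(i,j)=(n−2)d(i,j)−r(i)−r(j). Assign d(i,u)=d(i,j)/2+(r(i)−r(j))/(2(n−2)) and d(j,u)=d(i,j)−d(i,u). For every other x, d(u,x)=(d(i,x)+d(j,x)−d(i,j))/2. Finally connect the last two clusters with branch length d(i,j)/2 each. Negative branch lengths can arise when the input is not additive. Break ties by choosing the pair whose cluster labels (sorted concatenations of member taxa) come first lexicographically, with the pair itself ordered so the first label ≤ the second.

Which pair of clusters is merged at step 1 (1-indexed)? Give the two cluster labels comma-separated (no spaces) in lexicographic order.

H,W

step 1: merge (H,W) at d=6, Q=-193; branch lengths H→-3/8, W→51/8; new cluster HW
  updated: d(HW,I)=55/2, d(HW,L)=23, d(HW,R)=18, d(HW,Z)=22
step 2: merge (L,Z) at d=13, Q=-129; branch lengths L→5/2, Z→21/2; new cluster LZ
  updated: d(HW,LZ)=16, d(I,LZ)=21, d(LZ,R)=29/2
step 3: merge (HW,R) at d=18, Q=-90; branch lengths HW→33/4, R→39/4; new cluster HRW
  updated: d(HRW,I)=83/4, d(HRW,LZ)=25/4
step 4: merge (HRW,I) at d=83/4, Q=-48; branch lengths HRW→3, I→71/4; new cluster HIRW
  updated: d(HIRW,LZ)=13/4
step 5: merge (HIRW,LZ) at d=13/4; branch lengths HIRW→13/8, LZ→13/8; new cluster HILRWZ
final tree: ((((H:-3/8,W:51/8):33/4,R:39/4):3,I:71/4):13/8,(L:5/2,Z:21/2):13/8)
total length: 61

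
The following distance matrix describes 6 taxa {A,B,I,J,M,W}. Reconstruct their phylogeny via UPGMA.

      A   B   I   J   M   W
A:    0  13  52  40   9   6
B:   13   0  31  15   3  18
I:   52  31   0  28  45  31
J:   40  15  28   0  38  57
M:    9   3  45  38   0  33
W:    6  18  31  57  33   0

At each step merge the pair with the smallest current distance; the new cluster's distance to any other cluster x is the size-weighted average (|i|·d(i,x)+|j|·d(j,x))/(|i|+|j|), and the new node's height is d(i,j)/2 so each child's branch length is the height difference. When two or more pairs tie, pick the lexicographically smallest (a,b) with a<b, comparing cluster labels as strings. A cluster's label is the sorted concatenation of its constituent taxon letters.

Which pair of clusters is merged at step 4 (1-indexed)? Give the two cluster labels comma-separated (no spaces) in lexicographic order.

I,J

1. join B+M (d=3) ⇒ BM; edges |B|=3/2, |M|=3/2
  updated: d(A,BM)=11, d(BM,I)=38, d(BM,J)=53/2, d(BM,W)=51/2
2. join A+W (d=6) ⇒ AW; edges |A|=3, |W|=3
  updated: d(AW,BM)=73/4, d(AW,I)=83/2, d(AW,J)=97/2
3. join AW+BM (d=73/4) ⇒ ABMW; edges |AW|=49/8, |BM|=61/8
  updated: d(ABMW,I)=159/4, d(ABMW,J)=75/2
4. join I+J (d=28) ⇒ IJ; edges |I|=14, |J|=14
  updated: d(ABMW,IJ)=309/8
5. join ABMW+IJ (d=309/8) ⇒ ABIJMW; edges |ABMW|=163/16, |IJ|=85/16
final tree: (((A:3,W:3):49/8,(B:3/2,M:3/2):61/8):163/16,(I:14,J:14):85/16)
total length: 265/4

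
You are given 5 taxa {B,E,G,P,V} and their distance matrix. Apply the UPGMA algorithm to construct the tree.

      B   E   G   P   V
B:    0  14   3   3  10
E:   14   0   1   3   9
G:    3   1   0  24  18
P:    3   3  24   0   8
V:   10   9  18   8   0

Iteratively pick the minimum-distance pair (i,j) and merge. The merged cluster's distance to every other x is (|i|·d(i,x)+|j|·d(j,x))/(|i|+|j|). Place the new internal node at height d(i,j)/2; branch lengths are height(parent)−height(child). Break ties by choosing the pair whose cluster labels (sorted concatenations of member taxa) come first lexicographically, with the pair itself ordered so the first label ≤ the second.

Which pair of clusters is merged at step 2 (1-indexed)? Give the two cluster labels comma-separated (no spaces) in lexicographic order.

1. join E+G (d=1) ⇒ EG; edges |E|=1/2, |G|=1/2
  updated: d(B,EG)=17/2, d(EG,P)=27/2, d(EG,V)=27/2
2. join B+P (d=3) ⇒ BP; edges |B|=3/2, |P|=3/2
  updated: d(BP,EG)=11, d(BP,V)=9
3. join BP+V (d=9) ⇒ BPV; edges |BP|=3, |V|=9/2
  updated: d(BPV,EG)=71/6
4. join BPV+EG (d=71/6) ⇒ BEGPV; edges |BPV|=17/12, |EG|=65/12
final tree: (((B:3/2,P:3/2):3,V:9/2):17/12,(E:1/2,G:1/2):65/12)
total length: 55/3

B,P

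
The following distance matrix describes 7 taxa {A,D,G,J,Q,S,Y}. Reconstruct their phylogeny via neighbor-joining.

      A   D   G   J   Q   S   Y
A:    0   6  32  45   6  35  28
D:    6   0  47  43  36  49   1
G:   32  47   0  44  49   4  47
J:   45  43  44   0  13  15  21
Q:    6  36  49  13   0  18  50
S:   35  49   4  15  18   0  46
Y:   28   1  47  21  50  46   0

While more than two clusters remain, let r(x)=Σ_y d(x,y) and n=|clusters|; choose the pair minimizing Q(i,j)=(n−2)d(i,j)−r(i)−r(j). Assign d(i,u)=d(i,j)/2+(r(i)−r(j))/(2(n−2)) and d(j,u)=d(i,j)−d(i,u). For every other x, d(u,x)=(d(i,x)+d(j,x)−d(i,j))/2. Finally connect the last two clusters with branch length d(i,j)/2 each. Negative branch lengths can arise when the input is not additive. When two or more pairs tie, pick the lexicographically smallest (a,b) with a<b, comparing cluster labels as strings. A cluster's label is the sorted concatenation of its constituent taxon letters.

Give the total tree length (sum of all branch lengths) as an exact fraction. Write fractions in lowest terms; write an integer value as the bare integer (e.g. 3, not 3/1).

iteration 1: select D,Y (d=1, Q=-370); attach at lengths (-3/5, 8/5); label the merged cluster DY
  updated: d(A,DY)=33/2, d(DY,G)=93/2, d(DY,J)=63/2, d(DY,Q)=85/2, d(DY,S)=47
iteration 2: select G,S (d=4, Q=-557/2); attach at lengths (145/16, -81/16); label the merged cluster GS
  updated: d(A,GS)=63/2, d(DY,GS)=179/4, d(GS,J)=55/2, d(GS,Q)=63/2
iteration 3: select A,DY (d=33/2, Q=-739/4); attach at lengths (53/24, 343/24); label the merged cluster ADY
  updated: d(ADY,GS)=239/8, d(ADY,J)=30, d(ADY,Q)=16
iteration 4: select ADY,GS (d=239/8, Q=-105); attach at lengths (187/16, 291/16); label the merged cluster ADGSY
  updated: d(ADGSY,J)=221/16, d(ADGSY,Q)=141/16
iteration 5: select ADGSY,J (d=221/16, Q=-285/8); attach at lengths (77/16, 9); label the merged cluster ADGJSY
  updated: d(ADGJSY,Q)=4
iteration 6: select ADGJSY,Q (d=4); attach at lengths (2, 2); label the merged cluster ADGJQSY
final tree: ((((A:53/24,(D:-3/5,Y:8/5):343/24):187/16,(G:145/16,S:-81/16):291/16):77/16,J:9):2,Q:2)
total length: 1107/16

1107/16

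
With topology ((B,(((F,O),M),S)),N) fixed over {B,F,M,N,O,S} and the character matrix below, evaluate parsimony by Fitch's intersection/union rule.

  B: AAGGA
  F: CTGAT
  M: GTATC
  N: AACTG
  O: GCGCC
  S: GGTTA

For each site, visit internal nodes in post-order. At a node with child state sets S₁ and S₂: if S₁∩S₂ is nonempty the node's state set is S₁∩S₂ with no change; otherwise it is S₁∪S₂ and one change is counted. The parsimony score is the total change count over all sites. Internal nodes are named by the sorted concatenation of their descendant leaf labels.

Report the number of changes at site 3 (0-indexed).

3

FO@0: {C} ∪ {G} = {C,G} (union, +1)
FMO@0: {C,G} ∩ {G} = {G} (intersection, +0)
FMOS@0: {G} ∩ {G} = {G} (intersection, +0)
BFMOS@0: {A} ∪ {G} = {A,G} (union, +1)
BFMNOS@0: {A,G} ∩ {A} = {A} (intersection, +0)
FO@1: {T} ∪ {C} = {C,T} (union, +1)
FMO@1: {C,T} ∩ {T} = {T} (intersection, +0)
FMOS@1: {T} ∪ {G} = {G,T} (union, +1)
BFMOS@1: {A} ∪ {G,T} = {A,G,T} (union, +1)
BFMNOS@1: {A,G,T} ∩ {A} = {A} (intersection, +0)
FO@2: {G} ∩ {G} = {G} (intersection, +0)
FMO@2: {G} ∪ {A} = {A,G} (union, +1)
FMOS@2: {A,G} ∪ {T} = {A,G,T} (union, +1)
BFMOS@2: {G} ∩ {A,G,T} = {G} (intersection, +0)
BFMNOS@2: {G} ∪ {C} = {C,G} (union, +1)
FO@3: {A} ∪ {C} = {A,C} (union, +1)
FMO@3: {A,C} ∪ {T} = {A,C,T} (union, +1)
FMOS@3: {A,C,T} ∩ {T} = {T} (intersection, +0)
BFMOS@3: {G} ∪ {T} = {G,T} (union, +1)
BFMNOS@3: {G,T} ∩ {T} = {T} (intersection, +0)
FO@4: {T} ∪ {C} = {C,T} (union, +1)
FMO@4: {C,T} ∩ {C} = {C} (intersection, +0)
FMOS@4: {C} ∪ {A} = {A,C} (union, +1)
BFMOS@4: {A} ∩ {A,C} = {A} (intersection, +0)
BFMNOS@4: {A} ∪ {G} = {A,G} (union, +1)
per-site changes: [2, 3, 3, 3, 3]; total = 14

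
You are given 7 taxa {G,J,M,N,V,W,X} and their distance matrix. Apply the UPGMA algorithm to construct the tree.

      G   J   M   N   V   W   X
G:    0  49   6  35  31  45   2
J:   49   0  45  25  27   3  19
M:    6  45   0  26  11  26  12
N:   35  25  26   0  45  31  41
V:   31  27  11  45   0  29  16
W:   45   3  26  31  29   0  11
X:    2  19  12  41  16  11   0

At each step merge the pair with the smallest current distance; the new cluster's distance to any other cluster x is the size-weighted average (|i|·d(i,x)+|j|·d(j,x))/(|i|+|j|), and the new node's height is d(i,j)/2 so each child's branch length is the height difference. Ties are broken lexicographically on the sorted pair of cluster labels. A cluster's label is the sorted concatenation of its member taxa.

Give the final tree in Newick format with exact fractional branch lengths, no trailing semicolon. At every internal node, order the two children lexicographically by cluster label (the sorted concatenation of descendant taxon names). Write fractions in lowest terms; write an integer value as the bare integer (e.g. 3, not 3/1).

((((G:1,X:1):7/2,M:9/2):31/6,V:29/3):83/12,((J:3/2,W:3/2):25/2,N:14):31/12)

1. join G+X (d=2) ⇒ GX; edges |G|=1, |X|=1
  updated: d(GX,J)=34, d(GX,M)=9, d(GX,N)=38, d(GX,V)=47/2, d(GX,W)=28
2. join J+W (d=3) ⇒ JW; edges |J|=3/2, |W|=3/2
  updated: d(GX,JW)=31, d(JW,M)=71/2, d(JW,N)=28, d(JW,V)=28
3. join GX+M (d=9) ⇒ GMX; edges |GX|=7/2, |M|=9/2
  updated: d(GMX,JW)=65/2, d(GMX,N)=34, d(GMX,V)=58/3
4. join GMX+V (d=58/3) ⇒ GMVX; edges |GMX|=31/6, |V|=29/3
  updated: d(GMVX,JW)=251/8, d(GMVX,N)=147/4
5. join JW+N (d=28) ⇒ JNW; edges |JW|=25/2, |N|=14
  updated: d(GMVX,JNW)=199/6
6. join GMVX+JNW (d=199/6) ⇒ GJMNVWX; edges |GMVX|=83/12, |JNW|=31/12
final tree: ((((G:1,X:1):7/2,M:9/2):31/6,V:29/3):83/12,((J:3/2,W:3/2):25/2,N:14):31/12)
total length: 383/6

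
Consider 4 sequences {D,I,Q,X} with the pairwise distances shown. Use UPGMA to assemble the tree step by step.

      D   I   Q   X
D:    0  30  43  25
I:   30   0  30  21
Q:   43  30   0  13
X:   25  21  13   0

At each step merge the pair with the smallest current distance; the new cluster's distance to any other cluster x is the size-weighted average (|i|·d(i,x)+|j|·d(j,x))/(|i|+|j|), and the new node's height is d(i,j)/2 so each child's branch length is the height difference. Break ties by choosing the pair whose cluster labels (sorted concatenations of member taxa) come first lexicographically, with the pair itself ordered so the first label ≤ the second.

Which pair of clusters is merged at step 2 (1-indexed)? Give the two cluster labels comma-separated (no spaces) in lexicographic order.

I,QX

step 1: merge (Q,X) at d=13; branch lengths Q→13/2, X→13/2; new cluster QX
  updated: d(D,QX)=34, d(I,QX)=51/2
step 2: merge (I,QX) at d=51/2; branch lengths I→51/4, QX→25/4; new cluster IQX
  updated: d(D,IQX)=98/3
step 3: merge (D,IQX) at d=98/3; branch lengths D→49/3, IQX→43/12; new cluster DIQX
final tree: (D:49/3,(I:51/4,(Q:13/2,X:13/2):25/4):43/12)
total length: 623/12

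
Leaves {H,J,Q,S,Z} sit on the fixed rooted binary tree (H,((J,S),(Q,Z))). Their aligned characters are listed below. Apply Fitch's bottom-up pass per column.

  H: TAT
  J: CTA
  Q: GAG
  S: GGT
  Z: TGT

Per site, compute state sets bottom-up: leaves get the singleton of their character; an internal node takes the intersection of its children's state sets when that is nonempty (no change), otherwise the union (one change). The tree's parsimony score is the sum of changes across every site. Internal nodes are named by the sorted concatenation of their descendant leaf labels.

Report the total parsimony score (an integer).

8

[col 0] JS: children J:{C}, S:{G} ∪→ {C,G}; cost 1
[col 0] QZ: children Q:{G}, Z:{T} ∪→ {G,T}; cost 1
[col 0] JQSZ: children JS:{C,G}, QZ:{G,T} ∩→ {G}; cost 0
[col 0] HJQSZ: children H:{T}, JQSZ:{G} ∪→ {G,T}; cost 1
[col 1] JS: children J:{T}, S:{G} ∪→ {G,T}; cost 1
[col 1] QZ: children Q:{A}, Z:{G} ∪→ {A,G}; cost 1
[col 1] JQSZ: children JS:{G,T}, QZ:{A,G} ∩→ {G}; cost 0
[col 1] HJQSZ: children H:{A}, JQSZ:{G} ∪→ {A,G}; cost 1
[col 2] JS: children J:{A}, S:{T} ∪→ {A,T}; cost 1
[col 2] QZ: children Q:{G}, Z:{T} ∪→ {G,T}; cost 1
[col 2] JQSZ: children JS:{A,T}, QZ:{G,T} ∩→ {T}; cost 0
[col 2] HJQSZ: children H:{T}, JQSZ:{T} ∩→ {T}; cost 0
per-site changes: [3, 3, 2]; total = 8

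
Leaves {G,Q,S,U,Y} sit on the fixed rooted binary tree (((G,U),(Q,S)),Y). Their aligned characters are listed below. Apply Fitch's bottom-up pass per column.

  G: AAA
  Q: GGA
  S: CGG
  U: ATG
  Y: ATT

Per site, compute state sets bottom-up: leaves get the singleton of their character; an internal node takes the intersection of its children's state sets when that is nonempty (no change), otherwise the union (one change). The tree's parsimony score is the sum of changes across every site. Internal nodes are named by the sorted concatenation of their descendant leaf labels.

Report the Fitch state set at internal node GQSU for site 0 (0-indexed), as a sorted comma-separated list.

GU@0: {A} ∩ {A} = {A} (intersection, +0)
QS@0: {G} ∪ {C} = {C,G} (union, +1)
GQSU@0: {A} ∪ {C,G} = {A,C,G} (union, +1)
GQSUY@0: {A,C,G} ∩ {A} = {A} (intersection, +0)
GU@1: {A} ∪ {T} = {A,T} (union, +1)
QS@1: {G} ∩ {G} = {G} (intersection, +0)
GQSU@1: {A,T} ∪ {G} = {A,G,T} (union, +1)
GQSUY@1: {A,G,T} ∩ {T} = {T} (intersection, +0)
GU@2: {A} ∪ {G} = {A,G} (union, +1)
QS@2: {A} ∪ {G} = {A,G} (union, +1)
GQSU@2: {A,G} ∩ {A,G} = {A,G} (intersection, +0)
GQSUY@2: {A,G} ∪ {T} = {A,G,T} (union, +1)
per-site changes: [2, 2, 3]; total = 7

A,C,G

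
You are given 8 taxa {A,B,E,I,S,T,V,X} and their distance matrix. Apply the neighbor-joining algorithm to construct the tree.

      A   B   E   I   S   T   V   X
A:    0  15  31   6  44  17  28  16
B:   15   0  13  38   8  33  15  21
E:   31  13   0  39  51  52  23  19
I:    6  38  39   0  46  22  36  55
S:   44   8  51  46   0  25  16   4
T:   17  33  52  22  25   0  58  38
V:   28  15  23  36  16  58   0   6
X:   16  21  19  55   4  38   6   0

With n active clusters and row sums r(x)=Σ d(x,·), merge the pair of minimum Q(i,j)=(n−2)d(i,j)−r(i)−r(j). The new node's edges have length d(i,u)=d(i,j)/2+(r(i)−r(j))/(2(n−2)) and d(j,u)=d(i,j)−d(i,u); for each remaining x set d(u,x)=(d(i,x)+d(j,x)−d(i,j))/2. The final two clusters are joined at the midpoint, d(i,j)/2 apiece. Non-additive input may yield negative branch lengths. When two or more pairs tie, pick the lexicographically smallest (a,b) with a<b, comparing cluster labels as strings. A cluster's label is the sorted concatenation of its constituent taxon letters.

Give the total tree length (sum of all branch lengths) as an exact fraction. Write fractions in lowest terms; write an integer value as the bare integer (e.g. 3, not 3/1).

iteration 1: select A,I (d=6, Q=-363); attach at lengths (-49/12, 121/12); label the merged cluster AI
  updated: d(AI,B)=47/2, d(AI,E)=32, d(AI,S)=42, d(AI,T)=33/2, d(AI,V)=29, d(AI,X)=65/2
iteration 2: select AI,T (d=33/2, Q=-631/2); attach at lengths (71/20, 259/20); label the merged cluster AIT
  updated: d(AIT,B)=20, d(AIT,E)=135/4, d(AIT,S)=101/4, d(AIT,V)=141/4, d(AIT,X)=27
iteration 3: select S,X (d=4, Q=-661/4); attach at lengths (173/32, -45/32); label the merged cluster SX
  updated: d(AIT,SX)=193/8, d(B,SX)=25/2, d(E,SX)=33, d(SX,V)=9
iteration 4: select SX,V (d=9, Q=-1071/8); attach at lengths (187/48, 245/48); label the merged cluster SVX
  updated: d(AIT,SVX)=403/16, d(B,SVX)=37/4, d(E,SVX)=47/2
iteration 5: select AIT,SVX (d=403/16, Q=-173/2); attach at lengths (571/32, 235/32); label the merged cluster AISTVX
  updated: d(AISTVX,B)=65/32, d(AISTVX,E)=513/32
iteration 6: select AISTVX,B (d=65/32, Q=-497/16); attach at lengths (81/32, -1/2); label the merged cluster ABISTVX
  updated: d(ABISTVX,E)=27/2
iteration 7: select ABISTVX,E (d=27/2); attach at lengths (27/4, 27/4); label the merged cluster ABEISTVX
final tree: (((((A:-49/12,I:121/12):71/20,T:259/20):571/32,((S:173/32,X:-45/32):187/48,V:245/48):235/32):81/32,B:-1/2):27/4,E:27/4)
total length: 2439/32

2439/32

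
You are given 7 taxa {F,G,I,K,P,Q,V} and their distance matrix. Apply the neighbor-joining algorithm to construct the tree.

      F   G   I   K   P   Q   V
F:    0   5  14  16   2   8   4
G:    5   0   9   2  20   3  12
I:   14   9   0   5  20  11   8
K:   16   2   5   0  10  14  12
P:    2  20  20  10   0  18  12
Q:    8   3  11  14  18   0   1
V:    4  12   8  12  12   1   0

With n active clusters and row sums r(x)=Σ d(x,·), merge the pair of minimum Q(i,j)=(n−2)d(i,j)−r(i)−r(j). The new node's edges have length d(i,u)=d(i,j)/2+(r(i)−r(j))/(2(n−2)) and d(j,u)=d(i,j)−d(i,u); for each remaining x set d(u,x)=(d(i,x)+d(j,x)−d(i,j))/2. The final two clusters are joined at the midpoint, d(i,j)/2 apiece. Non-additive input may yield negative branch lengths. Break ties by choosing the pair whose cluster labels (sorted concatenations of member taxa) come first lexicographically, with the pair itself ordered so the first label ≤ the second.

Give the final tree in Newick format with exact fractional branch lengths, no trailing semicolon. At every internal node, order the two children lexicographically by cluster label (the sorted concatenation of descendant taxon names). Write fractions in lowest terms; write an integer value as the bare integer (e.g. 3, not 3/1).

(((((F:-23/10,P:43/10):19/3,(Q:5/8,V:3/8):8/3):57/16,G:19/16):29/16,I:69/16):11/32,K:11/32)

iteration 1: select F,P (d=2, Q=-121); attach at lengths (-23/10, 43/10); label the merged cluster FP
  updated: d(FP,G)=23/2, d(FP,I)=16, d(FP,K)=12, d(FP,Q)=12, d(FP,V)=7
iteration 2: select Q,V (d=1, Q=-77); attach at lengths (5/8, 3/8); label the merged cluster QV
  updated: d(FP,QV)=9, d(G,QV)=7, d(I,QV)=9, d(K,QV)=25/2
iteration 3: select FP,QV (d=9, Q=-59); attach at lengths (19/3, 8/3); label the merged cluster FPQV
  updated: d(FPQV,G)=19/4, d(FPQV,I)=8, d(FPQV,K)=31/4
iteration 4: select FPQV,G (d=19/4, Q=-107/4); attach at lengths (57/16, 19/16); label the merged cluster FGPQV
  updated: d(FGPQV,I)=49/8, d(FGPQV,K)=5/2
iteration 5: select FGPQV,I (d=49/8, Q=-109/8); attach at lengths (29/16, 69/16); label the merged cluster FGIPQV
  updated: d(FGIPQV,K)=11/16
iteration 6: select FGIPQV,K (d=11/16); attach at lengths (11/32, 11/32); label the merged cluster FGIKPQV
final tree: (((((F:-23/10,P:43/10):19/3,(Q:5/8,V:3/8):8/3):57/16,G:19/16):29/16,I:69/16):11/32,K:11/32)
total length: 377/16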